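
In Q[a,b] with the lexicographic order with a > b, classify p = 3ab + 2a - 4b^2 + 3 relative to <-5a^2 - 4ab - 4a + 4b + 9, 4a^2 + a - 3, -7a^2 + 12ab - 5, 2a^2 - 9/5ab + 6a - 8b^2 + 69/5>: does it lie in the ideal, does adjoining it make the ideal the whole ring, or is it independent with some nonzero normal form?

3ab + 2a - 4b^2 + 3 lies in I (it reduces to 0).

First compute the reduced Gröbner basis of I by Buchberger's algorithm.
f_1 = -5a^2 - 4ab - 4a + 4b + 9, LT = a^2.
f_2 = 4a^2 + a - 3, LT = a^2.
f_3 = -7a^2 + 12ab - 5, LT = a^2.
f_4 = 2a^2 - 9/5ab + 6a - 8b^2 + 69/5, LT = a^2.

S(f_1,f_2): lcm = a^2. S = 4/5ab + 11/20a - 4/5b - 21/20.
  leading term ab: no divisor's leading term divides it; move 4/5ab to the remainder.
  leading term a: no divisor's leading term divides it; move 11/20a to the remainder.
  leading term b: no divisor's leading term divides it; move -4/5b to the remainder.
  leading term 1: no divisor's leading term divides it; move -21/20 to the remainder.
  remainder 4/5ab + 11/20a - 4/5b - 21/20 ≠ 0; add h_5 = 4/5ab + 11/20a - 4/5b - 21/20 to the basis.

S(f_1,f_3): lcm = a^2. S = 88/35ab + 4/5a - 4/5b - 88/35.
  leading term ab: subtract (22/7)·h_5 from 88/35ab + 4/5a - 4/5b - 88/35 → -13/14a + 12/7b + 11/14
  leading term a: no divisor's leading term divides it; move -13/14a to the remainder.
  leading term b: no divisor's leading term divides it; move 12/7b to the remainder.
  leading term 1: no divisor's leading term divides it; move 11/14 to the remainder.
  remainder -13/14a + 12/7b + 11/14 ≠ 0; add h_6 = -13/14a + 12/7b + 11/14 to the basis.

S(f_1,f_4): lcm = a^2. S = 17/10ab - 11/5a + 4b^2 - 4/5b - 87/10.
  leading term ab: subtract (17/8)·h_5 from 17/10ab - 11/5a + 4b^2 - 4/5b - 87/10 → -539/160a + 4b^2 + 9/10b - 207/32
  leading term a: subtract (3773/1040)·h_6 from -539/160a + 4b^2 + 9/10b - 207/32 → 4b^2 - 1383/260b - 2423/260
  leading term b^2: no divisor's leading term divides it; move 4b^2 to the remainder.
  leading term b: no divisor's leading term divides it; move -1383/260b to the remainder.
  leading term 1: no divisor's leading term divides it; move -2423/260 to the remainder.
  remainder 4b^2 - 1383/260b - 2423/260 ≠ 0; add h_7 = 4b^2 - 1383/260b - 2423/260 to the basis.

S(f_1,h_5): lcm = a^2b. S = -11/16a^2 + 4/5ab^2 + 9/5ab + 21/16a - 4/5b^2 - 9/5b.
  leading term a^2: subtract (11/80)·f_1 from -11/16a^2 + 4/5ab^2 + 9/5ab + 21/16a - 4/5b^2 - 9/5b → 4/5ab^2 + 47/20ab + 149/80a - 4/5b^2 - 47/20b - 99/80
  leading term ab^2: subtract (b)·h_5 from 4/5ab^2 + 47/20ab + 149/80a - 4/5b^2 - 47/20b - 99/80 → 9/5ab + 149/80a - 13/10b - 99/80
  leading term ab: subtract (9/4)·h_5 from 9/5ab + 149/80a - 13/10b - 99/80 → 5/8a + 1/2b + 9/8
  leading term a: subtract (-35/52)·h_6 from 5/8a + 1/2b + 9/8 → 43/26b + 43/26
  leading term b: no divisor's leading term divides it; move 43/26b to the remainder.
  leading term 1: no divisor's leading term divides it; move 43/26 to the remainder.
  remainder 43/26b + 43/26 ≠ 0; add h_8 = 43/26b + 43/26 to the basis.

The other S-polynomials (S(f_2,f_3), S(f_2,f_4), S(f_3,f_4), S(f_2,h_5), S(f_3,h_5), S(f_4,h_5), S(f_1,h_6), S(f_2,h_6), S(f_3,h_6), S(f_4,h_6), S(h_5,h_6), S(f_1,h_7), S(f_2,h_7), S(f_3,h_7), S(f_4,h_7), S(h_5,h_7), S(h_6,h_7), S(f_1,h_8), S(f_2,h_8), S(f_3,h_8), S(f_4,h_8), S(h_5,h_8), S(h_6,h_8), S(h_7,h_8)) all reduce to 0 modulo the current basis, so we have a Gröbner basis.
Inter-reduce: drop elements whose leading term is divisible by another's, tail-reduce, and make monic.
Reduced Gröbner basis: {a + 1, b + 1}.
Label its elements g_1 = a + 1, g_2 = b + 1.

Reduce p = 3ab + 2a - 4b^2 + 3 modulo G:
  leading term ab: subtract (3b)·g_1 from 3ab + 2a - 4b^2 + 3 → 2a - 4b^2 - 3b + 3
  leading term a: subtract (2)·g_1 from 2a - 4b^2 - 3b + 3 → -4b^2 - 3b + 1
  leading term b^2: subtract (-4b)·g_2 from -4b^2 - 3b + 1 → b + 1
  leading term b: subtract (1)·g_2 from b + 1 → 0
  normal form = 0.
Since the normal form is 0, p ∈ I.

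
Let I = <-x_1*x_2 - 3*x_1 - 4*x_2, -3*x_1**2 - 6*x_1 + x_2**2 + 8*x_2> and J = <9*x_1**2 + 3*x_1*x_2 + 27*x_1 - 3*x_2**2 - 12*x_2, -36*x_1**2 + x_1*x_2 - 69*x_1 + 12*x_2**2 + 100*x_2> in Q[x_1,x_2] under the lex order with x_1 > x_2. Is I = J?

Since reduced Gröbner bases are canonical representatives of ideals under a given ordering, it suffices to compute and compare them.
Buchberger on the first generating set:
f_1 = -x_1*x_2 - 3*x_1 - 4*x_2, LT = x_1*x_2.
f_2 = -3*x_1**2 - 6*x_1 + x_2**2 + 8*x_2, LT = x_1**2.

S(f_1,f_2): lcm = x_1**2*x_2. S = 3*x_1**2 + 2*x_1*x_2 + 1/3*x_2**3 + 8/3*x_2**2.
  reduce S modulo (f_1, f_2):
  remainder -12*x_1 + 1/3*x_2**3 + 11/3*x_2**2 ≠ 0; add g_3 = -12*x_1 + 1/3*x_2**3 + 11/3*x_2**2 to the basis.

S(f_1,g_3): lcm = x_1*x_2. S = 3*x_1 + 1/36*x_2**4 + 11/36*x_2**3 + 4*x_2.
  reduce S modulo (f_1, f_2, g_3):
  remainder 1/36*x_2**4 + 7/18*x_2**3 + 11/12*x_2**2 + 4*x_2 ≠ 0; add g_4 = 1/36*x_2**4 + 7/18*x_2**3 + 11/12*x_2**2 + 4*x_2 to the basis.

The other S-polynomials (S(f_2,g_3), S(f_1,g_4), S(f_2,g_4), S(g_3,g_4)) all reduce to 0 modulo the current basis, so we have a Gröbner basis.
Inter-reduce: drop elements whose leading term is divisible by another's, tail-reduce, and make monic.
Reduced Gröbner basis: {x_1 - 1/36*x_2**3 - 11/36*x_2**2, x_2**4 + 14*x_2**3 + 33*x_2**2 + 144*x_2}.

Buchberger on the second generating set:
h_1 = 9*x_1**2 + 3*x_1*x_2 + 27*x_1 - 3*x_2**2 - 12*x_2, LT = x_1**2.
h_2 = -36*x_1**2 + x_1*x_2 - 69*x_1 + 12*x_2**2 + 100*x_2, LT = x_1**2.

S(h_1,h_2): lcm = x_1**2. S = 13/36*x_1*x_2 + 13/12*x_1 + 13/9*x_2.
  reduce S modulo (h_1, h_2):
  remainder 13/36*x_1*x_2 + 13/12*x_1 + 13/9*x_2 ≠ 0; add k_3 = 13/36*x_1*x_2 + 13/12*x_1 + 13/9*x_2 to the basis.

S(h_1,k_3): lcm = x_1**2*x_2. S = -3*x_1**2 + 1/3*x_1*x_2**2 - x_1*x_2 - 1/3*x_2**3 - 4/3*x_2**2.
  reduce S modulo (h_1, h_2, k_3):
  remainder 12*x_1 - 1/3*x_2**3 - 11/3*x_2**2 ≠ 0; add k_4 = 12*x_1 - 1/3*x_2**3 - 11/3*x_2**2 to the basis.

S(k_3,k_4): lcm = x_1*x_2. S = 3*x_1 + 1/36*x_2**4 + 11/36*x_2**3 + 4*x_2.
  reduce S modulo (h_1, h_2, k_3, k_4):
  remainder 1/36*x_2**4 + 7/18*x_2**3 + 11/12*x_2**2 + 4*x_2 ≠ 0; add k_5 = 1/36*x_2**4 + 7/18*x_2**3 + 11/12*x_2**2 + 4*x_2 to the basis.

The other S-polynomials (S(h_2,k_3), S(h_1,k_4), S(h_2,k_4), S(h_1,k_5), S(h_2,k_5), S(k_3,k_5), S(k_4,k_5)) all reduce to 0 modulo the current basis, so we have a Gröbner basis.
Inter-reduce: drop elements whose leading term is divisible by another's, tail-reduce, and make monic.
Reduced Gröbner basis: {x_1 - 1/36*x_2**3 - 11/36*x_2**2, x_2**4 + 14*x_2**3 + 33*x_2**2 + 144*x_2}.

The two bases agree; hence the ideals are identical.

Yes, the ideals are equal.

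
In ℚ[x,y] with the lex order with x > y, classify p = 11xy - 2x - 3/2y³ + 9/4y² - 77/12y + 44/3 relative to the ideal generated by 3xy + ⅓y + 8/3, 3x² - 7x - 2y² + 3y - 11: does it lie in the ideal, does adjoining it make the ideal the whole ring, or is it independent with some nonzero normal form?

11xy - 2x - 3/2y³ + 9/4y² - 77/12y + 44/3 lies in I (it reduces to 0).

First compute the reduced Gröbner basis of I by Buchberger's algorithm.
f_1 = 3xy + ⅓y + 8/3, LT = xy.
f_2 = 3x² - 7x - 2y² + 3y - 11, LT = x².

S(f_1,f_2): lcm = x²y. S = 22/9xy + 8/9x + ⅔y³ - y² + 11/3y.
  leading term xy: subtract (22/27)·f_1 from 22/9xy + 8/9x + ⅔y³ - y² + 11/3y → 8/9x + ⅔y³ - y² + 275/81y - 176/81
  leading term x: no divisor's leading term divides it; move 8/9x to the remainder.
  leading term y³: no divisor's leading term divides it; move ⅔y³ to the remainder.
  leading term y²: no divisor's leading term divides it; move -y² to the remainder.
  leading term y: no divisor's leading term divides it; move 275/81y to the remainder.
  leading term 1: no divisor's leading term divides it; move -176/81 to the remainder.
  remainder 8/9x + ⅔y³ - y² + 275/81y - 176/81 ≠ 0; add h_3 = 8/9x + ⅔y³ - y² + 275/81y - 176/81 to the basis.

S(f_1,h_3): lcm = xy. S = -¾y⁴ + 9/8y³ - 275/72y² + 23/9y + 8/9.
  leading term y⁴: no divisor's leading term divides it; move -¾y⁴ to the remainder.
  leading term y³: no divisor's leading term divides it; move 9/8y³ to the remainder.
  leading term y²: no divisor's leading term divides it; move -275/72y² to the remainder.
  leading term y: no divisor's leading term divides it; move 23/9y to the remainder.
  leading term 1: no divisor's leading term divides it; move 8/9 to the remainder.
  remainder -¾y⁴ + 9/8y³ - 275/72y² + 23/9y + 8/9 ≠ 0; add h_4 = -¾y⁴ + 9/8y³ - 275/72y² + 23/9y + 8/9 to the basis.

The other S-polynomials (S(f_2,h_3), S(f_1,h_4), S(f_2,h_4), S(h_3,h_4)) all reduce to 0 modulo the current basis, so we have a Gröbner basis.
Inter-reduce: drop elements whose leading term is divisible by another's, tail-reduce, and make monic.
Reduced Gröbner basis: {x + ¾y³ - 9/8y² + 275/72y - 22/9, y⁴ - 3/2y³ + 275/54y² - 92/27y - 32/27}.
Label its elements g_1 = x + ¾y³ - 9/8y² + 275/72y - 22/9, g_2 = y⁴ - 3/2y³ + 275/54y² - 92/27y - 32/27.

Reduce p = 11xy - 2x - 3/2y³ + 9/4y² - 77/12y + 44/3 modulo G:
  leading term xy: subtract (11y)·g_1 from 11xy - 2x - 3/2y³ + 9/4y² - 77/12y + 44/3 → -2x - 33/4y⁴ + 87/8y³ - 2863/72y² + 737/36y + 44/3
  leading term x: subtract (-2)·g_1 from -2x - 33/4y⁴ + 87/8y³ - 2863/72y² + 737/36y + 44/3 → -33/4y⁴ + 99/8y³ - 3025/72y² + 253/9y + 88/9
  leading term y⁴: subtract (-33/4)·g_2 from -33/4y⁴ + 99/8y³ - 3025/72y² + 253/9y + 88/9 → 0
  normal form = 0.
Since the normal form is 0, p ∈ I.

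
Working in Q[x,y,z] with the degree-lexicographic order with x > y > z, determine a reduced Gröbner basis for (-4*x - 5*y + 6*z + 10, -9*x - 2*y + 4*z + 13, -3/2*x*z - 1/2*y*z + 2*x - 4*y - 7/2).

This is the nonlinear analogue of row-reducing a linear system.

f_1 = -4*x - 5*y + 6*z + 10, LT = x.
f_2 = -9*x - 2*y + 4*z + 13, LT = x.
f_3 = -3/2*x*z - 1/2*y*z + 2*x - 4*y - 7/2, LT = x*z.

S(f_1,f_2): lcm = x. S = 37/36*y - 19/18*z - 19/18.
  leading term y: no divisor's leading term divides it; move 37/36*y to the remainder.
  leading term z: no divisor's leading term divides it; move -19/18*z to the remainder.
  leading term 1: no divisor's leading term divides it; move -19/18 to the remainder.
  remainder 37/36*y - 19/18*z - 19/18 ≠ 0; add g_4 = 37/36*y - 19/18*z - 19/18 to the basis.

S(f_1,f_3): lcm = x*z. S = 11/12*y*z - 3/2*z**2 + 4/3*x - 8/3*y - 5/2*z - 7/3.
  leading term y*z: subtract (33/37*z)·g_4 from 11/12*y*z - 3/2*z**2 + 4/3*x - 8/3*y - 5/2*z - 7/3 → -62/111*z**2 + 4/3*x - 8/3*y - 173/111*z - 7/3
  leading term z**2: no divisor's leading term divides it; move -62/111*z**2 to the remainder.
  leading term x: subtract (-1/3)·f_1 from 4/3*x - 8/3*y - 173/111*z - 7/3 → -13/3*y + 49/111*z + 1
  leading term y: subtract (-156/37)·g_4 from -13/3*y + 49/111*z + 1 → -445/111*z - 383/111
  leading term z: no divisor's leading term divides it; move -445/111*z to the remainder.
  leading term 1: no divisor's leading term divides it; move -383/111 to the remainder.
  remainder -62/111*z**2 - 445/111*z - 383/111 ≠ 0; add g_5 = -62/111*z**2 - 445/111*z - 383/111 to the basis.

S(f_2,f_3): lcm = x*z. S = -1/9*y*z - 4/9*z**2 + 4/3*x - 8/3*y - 13/9*z - 7/3.
  leading term y*z: subtract (-4/37*z)·g_4 from -1/9*y*z - 4/9*z**2 + 4/3*x - 8/3*y - 13/9*z - 7/3 → -62/111*z**2 + 4/3*x - 8/3*y - 173/111*z - 7/3
  leading term z**2: subtract (1)·g_5 from -62/111*z**2 + 4/3*x - 8/3*y - 173/111*z - 7/3 → 4/3*x - 8/3*y + 272/111*z + 124/111
  leading term x: subtract (-1/3)·f_1 from 4/3*x - 8/3*y + 272/111*z + 124/111 → -13/3*y + 494/111*z + 494/111
  leading term y: subtract (-156/37)·g_4 from -13/3*y + 494/111*z + 494/111 → 0
  remainder 0.

S(f_1,g_4): leading monomials are coprime, so the S-polynomial reduces to 0 (Buchberger's first criterion).
S(f_2,g_4): leading monomials are coprime, so the S-polynomial reduces to 0 (Buchberger's first criterion).
S(f_3,g_4): leading monomials are coprime, so the S-polynomial reduces to 0 (Buchberger's first criterion).
S(f_1,g_5): leading monomials are coprime, so the S-polynomial reduces to 0 (Buchberger's first criterion).
S(f_2,g_5): leading monomials are coprime, so the S-polynomial reduces to 0 (Buchberger's first criterion).
S(f_3,g_5): lcm = x*z**2. S = 1/3*y*z**2 - 1583/186*x*z + 8/3*y*z - 383/62*x + 7/3*z.
  leading term y*z**2: subtract (12/37*z**2)·g_4 from 1/3*y*z**2 - 1583/186*x*z + 8/3*y*z - 383/62*x + 7/3*z → 38/111*z**3 - 1583/186*x*z + 8/3*y*z + 38/111*z**2 - 383/62*x + 7/3*z
  leading term z**3: subtract (-19/31*z)·g_5 from 38/111*z**3 - 1583/186*x*z + 8/3*y*z + 38/111*z**2 - 383/62*x + 7/3*z → -1583/186*x*z + 8/3*y*z - 7277/3441*z**2 - 383/62*x + 752/3441*z
  leading term x*z: subtract (1583/744*z)·f_1 from -1583/186*x*z + 8/3*y*z - 7277/3441*z**2 - 383/62*x + 752/3441*z → 9899/744*y*z - 204821/13764*z**2 - 383/62*x - 289847/13764*z
  leading term y*z: subtract (29697/2294*z)·g_4 from 9899/744*y*z - 204821/13764*z**2 - 383/62*x - 289847/13764*z → -45/37*z**2 - 383/62*x - 16961/2294*z
  leading term z**2: subtract (135/62)·g_5 from -45/37*z**2 - 383/62*x - 16961/2294*z → -383/62*x + 1532/1147*z + 17235/2294
  leading term x: subtract (383/248)·f_1 from -383/62*x + 1532/1147*z + 17235/2294 → 1915/248*y - 36385/4588*z - 36385/4588
  leading term y: subtract (17235/2294)·g_4 from 1915/248*y - 36385/4588*z - 36385/4588 → 0
  remainder 0.

S(g_4,g_5): leading monomials are coprime, so the S-polynomial reduces to 0 (Buchberger's first criterion).
Every S-polynomial of the final basis reduces to 0, so we have a Gröbner basis.
Inter-reduce: drop elements whose leading term is divisible by another's, tail-reduce, and make monic.

G = {z**2 + 445/62*z + 383/62, x - 8/37*z - 45/37, y - 38/37*z - 38/37}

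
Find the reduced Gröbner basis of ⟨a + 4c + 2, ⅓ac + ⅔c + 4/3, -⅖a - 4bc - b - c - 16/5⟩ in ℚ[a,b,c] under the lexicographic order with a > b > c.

Buchberger's algorithm terminates because the ascending chain of leading-term ideals stabilizes.

f_1 = a + 4c + 2, LT = a.
f_2 = ⅓ac + ⅔c + 4/3, LT = ac.
f_3 = -⅖a - 4bc - b - c - 16/5, LT = a.

S(f_1,f_2): lcm = ac. S = 4c² - 4.
  reduce S modulo (f_1, f_2, f_3):
  remainder 4c² - 4 ≠ 0; add g_4 = 4c² - 4 to the basis.

S(f_1,f_3): lcm = a. S = -10bc - 5/2b + 3/2c - 6.
  reduce S modulo (f_1, f_2, f_3, g_4):
  remainder -10bc - 5/2b + 3/2c - 6 ≠ 0; add g_5 = -10bc - 5/2b + 3/2c - 6 to the basis.

S(f_2,f_3): lcm = ac. S = -10bc² - 5/2bc - 5/2c² - 6c + 4.
  reduce S modulo (f_1, f_2, f_3, g_4, g_5):
  remainder -75/8b - 51/8c + 3 ≠ 0; add g_6 = -75/8b - 51/8c + 3 to the basis.

The other S-polynomials (S(f_1,g_4), S(f_2,g_4), S(f_3,g_4), S(f_1,g_5), S(f_2,g_5), S(f_3,g_5), S(g_4,g_5), S(f_1,g_6), S(f_2,g_6), S(f_3,g_6), S(g_4,g_6), S(g_5,g_6)) all reduce to 0 modulo the current basis, so we have a Gröbner basis.
Inter-reduce: drop elements whose leading term is divisible by another's, tail-reduce, and make monic.

G = {a + 4c + 2, b + 17/25c - 8/25, c² - 1}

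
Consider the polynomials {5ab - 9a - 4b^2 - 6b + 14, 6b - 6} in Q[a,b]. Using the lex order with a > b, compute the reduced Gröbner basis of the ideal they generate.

f_1 = 5ab - 9a - 4b^2 - 6b + 14, LT = ab.
f_2 = 6b - 6, LT = b.

S(f_1,f_2): lcm = ab. S = -4/5a - 4/5b^2 - 6/5b + 14/5.
  reduce S modulo (f_1, f_2):
  remainder -4/5a + 4/5 ≠ 0; add g_3 = -4/5a + 4/5 to the basis.

The other S-polynomials (S(f_1,g_3), S(f_2,g_3)) all reduce to 0 modulo the current basis, so we have a Gröbner basis.
Inter-reduce: drop elements whose leading term is divisible by another's, tail-reduce, and make monic.

G = {a - 1, b - 1}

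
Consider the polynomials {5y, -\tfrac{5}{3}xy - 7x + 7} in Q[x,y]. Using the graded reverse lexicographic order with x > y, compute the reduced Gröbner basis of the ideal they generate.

G = {x - 1, y}

f_1 = 5y, LT = y.
f_2 = -\tfrac{5}{3}xy - 7x + 7, LT = xy.

S(f_1,f_2): lcm = xy. S = -\tfrac{21}{5}x + \tfrac{21}{5}.
  leading term x: no divisor's leading term divides it; move -\tfrac{21}{5}x to the remainder.
  leading term 1: no divisor's leading term divides it; move \tfrac{21}{5} to the remainder.
  remainder -\tfrac{21}{5}x + \tfrac{21}{5} ≠ 0; add g_3 = -\tfrac{21}{5}x + \tfrac{21}{5} to the basis.

S(f_1,g_3): leading monomials are coprime, so the S-polynomial reduces to 0 (Buchberger's first criterion).
S(f_2,g_3): lcm = xy. S = \tfrac{21}{5}x + y - \tfrac{21}{5}.
  leading term x: subtract (-1)·g_3 from \tfrac{21}{5}x + y - \tfrac{21}{5} → y
  leading term y: subtract (\tfrac{1}{5})·f_1 from y → 0
  remainder 0.

Every S-polynomial of the final basis reduces to 0, so we have a Gröbner basis.
Inter-reduce: drop elements whose leading term is divisible by another's, tail-reduce, and make monic.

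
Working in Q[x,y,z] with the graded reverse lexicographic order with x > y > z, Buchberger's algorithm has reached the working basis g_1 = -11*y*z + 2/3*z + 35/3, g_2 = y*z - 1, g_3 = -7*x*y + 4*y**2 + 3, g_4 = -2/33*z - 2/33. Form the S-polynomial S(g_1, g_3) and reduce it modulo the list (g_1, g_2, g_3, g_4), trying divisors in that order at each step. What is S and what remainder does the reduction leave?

lcm(LM(g_1), LM(g_3)) = x*y*z.
S = (lcm/LT(g_1))·g_1 − (lcm/LT(g_3))·g_3 = 4/7*y**2*z - 2/33*x*z - 35/33*x + 3/7*z.
Reduce S modulo (g_1, g_2, g_3, g_4) in that order:
  leading term y**2*z: subtract (-4/77*y)·g_1 from 4/7*y**2*z - 2/33*x*z - 35/33*x + 3/7*z → -2/33*x*z + 8/231*y*z - 35/33*x + 20/33*y + 3/7*z
  leading term x*z: subtract (x)·g_4 from -2/33*x*z + 8/231*y*z - 35/33*x + 20/33*y + 3/7*z → 8/231*y*z - x + 20/33*y + 3/7*z
  leading term y*z: subtract (-8/2541)·g_1 from 8/231*y*z - x + 20/33*y + 3/7*z → -x + 20/33*y + 469/1089*z + 40/1089
  leading term x: no divisor's leading term divides it; move -x to the remainder.
  leading term y: no divisor's leading term divides it; move 20/33*y to the remainder.
  leading term z: subtract (-469/66)·g_4 from 469/1089*z + 40/1089 → -13/33
  leading term 1: no divisor's leading term divides it; move -13/33 to the remainder.
The remainder -x + 20/33*y - 13/33 is nonzero, so it would be added as the next basis element.

S(g_1, g_3) = 4/7*y**2*z - 2/33*x*z - 35/33*x + 3/7*z; remainder on division = -x + 20/33*y - 13/33.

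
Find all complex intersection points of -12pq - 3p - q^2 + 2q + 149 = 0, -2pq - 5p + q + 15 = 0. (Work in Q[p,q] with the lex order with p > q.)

{(-2, -5), (73/216 + 5*sqrt(1129)/216, -3/4 + sqrt(1129)/4), (73/216 - 5*sqrt(1129)/216, -sqrt(1129)/4 - 3/4)}

Compute a lex Gröbner basis by Buchberger's algorithm.
f_1 = -12pq - 3p - q^2 + 2q + 149, LT = pq.
f_2 = -2pq - 5p + q + 15, LT = pq.

S(f_1,f_2): lcm = pq. S = -9/4p + 1/12q^2 + 1/3q - 59/12.
  leading term p: no divisor's leading term divides it; move -9/4p to the remainder.
  leading term q^2: no divisor's leading term divides it; move 1/12q^2 to the remainder.
  leading term q: no divisor's leading term divides it; move 1/3q to the remainder.
  leading term 1: no divisor's leading term divides it; move -59/12 to the remainder.
  remainder -9/4p + 1/12q^2 + 1/3q - 59/12 ≠ 0; add h_3 = -9/4p + 1/12q^2 + 1/3q - 59/12 to the basis.

S(f_1,h_3): lcm = pq. S = 1/4p + 1/27q^3 + 25/108q^2 - 127/54q - 149/12.
  leading term p: subtract (-1/9)·h_3 from 1/4p + 1/27q^3 + 25/108q^2 - 127/54q - 149/12 → 1/27q^3 + 13/54q^2 - 125/54q - 350/27
  leading term q^3: no divisor's leading term divides it; move 1/27q^3 to the remainder.
  leading term q^2: no divisor's leading term divides it; move 13/54q^2 to the remainder.
  leading term q: no divisor's leading term divides it; move -125/54q to the remainder.
  leading term 1: no divisor's leading term divides it; move -350/27 to the remainder.
  remainder 1/27q^3 + 13/54q^2 - 125/54q - 350/27 ≠ 0; add h_4 = 1/27q^3 + 13/54q^2 - 125/54q - 350/27 to the basis.

The other S-polynomials (S(f_2,h_3), S(f_1,h_4), S(f_2,h_4), S(h_3,h_4)) all reduce to 0 modulo the current basis, so we have a Gröbner basis.
Inter-reduce: drop elements whose leading term is divisible by another's, tail-reduce, and make monic.
Reduced Gröbner basis: {p - 1/27q^2 - 4/27q + 59/27, q^3 + 13/2q^2 - 125/2q - 350}.

Elimination: the polynomial q^3 + 13/2q^2 - 125/2q - 350 lies in the elimination ideal for q, so q ∈ {-5, -3/4 + sqrt(1129)/4, -sqrt(1129)/4 - 3/4}. For each such q, the remaining basis elements (now univariate) give the rest of the solution.
  q = -5: the earlier basis element becomes p + 2 = 0, giving p = -2 — point (-2, -5).
  q = -3/4 + sqrt(1129)/4: the earlier basis element becomes p - 5*sqrt(1129)/216 - 73/216 = 0, giving p = 73/216 + 5*sqrt(1129)/216 — point (73/216 + 5*sqrt(1129)/216, -3/4 + sqrt(1129)/4).
  q = -sqrt(1129)/4 - 3/4: the earlier basis element becomes p - 73/216 + 5*sqrt(1129)/216 = 0, giving p = 73/216 - 5*sqrt(1129)/216 — point (73/216 - 5*sqrt(1129)/216, -sqrt(1129)/4 - 3/4).
Each listed point satisfies every original equation (direct substitution).
Zero-dimensionality of the ideal guarantees finitely many solutions over ℂ.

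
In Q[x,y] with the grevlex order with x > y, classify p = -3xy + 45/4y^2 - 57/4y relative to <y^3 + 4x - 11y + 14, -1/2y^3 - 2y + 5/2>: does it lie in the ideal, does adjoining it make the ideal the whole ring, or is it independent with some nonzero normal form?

First compute the reduced Gröbner basis of I by Buchberger's algorithm.
f_1 = y^3 + 4x - 11y + 14, LT = y^3.
f_2 = -1/2y^3 - 2y + 5/2, LT = y^3.

S(f_1,f_2): lcm = y^3. S = 4x - 15y + 19.
  leading term x: no divisor's leading term divides it; move 4x to the remainder.
  leading term y: no divisor's leading term divides it; move -15y to the remainder.
  leading term 1: no divisor's leading term divides it; move 19 to the remainder.
  remainder 4x - 15y + 19 ≠ 0; add h_3 = 4x - 15y + 19 to the basis.

S(f_1,h_3): leading monomials are coprime, so the S-polynomial reduces to 0 (Buchberger's first criterion).
S(f_2,h_3): leading monomials are coprime, so the S-polynomial reduces to 0 (Buchberger's first criterion).
Every S-polynomial of the final basis reduces to 0, so we have a Gröbner basis.
Inter-reduce: drop elements whose leading term is divisible by another's, tail-reduce, and make monic.
Reduced Gröbner basis: {y^3 + 4y - 5, x - 15/4y + 19/4}.
Label its elements g_1 = y^3 + 4y - 5, g_2 = x - 15/4y + 19/4.

Reduce p = -3xy + 45/4y^2 - 57/4y modulo G:
  leading term xy: subtract (-3y)·g_2 from -3xy + 45/4y^2 - 57/4y → 0
  normal form = 0.
Since the normal form is 0, p ∈ I.

-3xy + 45/4y^2 - 57/4y lies in I (it reduces to 0).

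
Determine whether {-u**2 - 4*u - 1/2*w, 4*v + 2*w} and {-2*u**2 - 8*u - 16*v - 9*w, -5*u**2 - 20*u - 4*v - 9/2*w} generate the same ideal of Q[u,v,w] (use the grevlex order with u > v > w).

Two ideals are equal iff their reduced Gröbner bases coincide (the reduced basis is unique for a fixed ordering).
Buchberger on the first generating set:
f_1 = -u**2 - 4*u - 1/2*w, LT = u**2.
f_2 = 4*v + 2*w, LT = v.

The S-polynomials (S(f_1,f_2)) all reduce to 0 modulo the current basis, so we have a Gröbner basis.
Inter-reduce: drop elements whose leading term is divisible by another's, tail-reduce, and make monic.
Reduced Gröbner basis: {u**2 + 4*u + 1/2*w, v + 1/2*w}.

Buchberger on the second generating set:
h_1 = -2*u**2 - 8*u - 16*v - 9*w, LT = u**2.
h_2 = -5*u**2 - 20*u - 4*v - 9/2*w, LT = u**2.

S(h_1,h_2): lcm = u**2. S = 36/5*v + 18/5*w.
  leading term v: no divisor's leading term divides it; move 36/5*v to the remainder.
  leading term w: no divisor's leading term divides it; move 18/5*w to the remainder.
  remainder 36/5*v + 18/5*w ≠ 0; add k_3 = 36/5*v + 18/5*w to the basis.

The other S-polynomials (S(h_1,k_3), S(h_2,k_3)) all reduce to 0 modulo the current basis, so we have a Gröbner basis.
Inter-reduce: drop elements whose leading term is divisible by another's, tail-reduce, and make monic.
Reduced Gröbner basis: {u**2 + 4*u + 1/2*w, v + 1/2*w}.

The two bases agree; hence the ideals are identical.

Yes, the ideals are equal.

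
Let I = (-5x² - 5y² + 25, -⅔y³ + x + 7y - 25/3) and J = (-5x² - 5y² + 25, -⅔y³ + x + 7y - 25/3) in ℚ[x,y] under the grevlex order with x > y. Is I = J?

Since reduced Gröbner bases are canonical representatives of ideals under a given ordering, it suffices to compute and compare them.
Buchberger on the first generating set:
f_1 = -5x² - 5y² + 25, LT = x².
f_2 = -⅔y³ + x + 7y - 25/3, LT = y³.

The S-polynomials (S(f_1,f_2)) all reduce to 0 modulo the current basis, so we have a Gröbner basis.
Inter-reduce: drop elements whose leading term is divisible by another's, tail-reduce, and make monic.
Reduced Gröbner basis: {y³ - 3/2x - 21/2y + 25/2, x² + y² - 5}.

Buchberger on the second generating set:
h_1 = -5x² - 5y² + 25, LT = x².
h_2 = -⅔y³ + x + 7y - 25/3, LT = y³.

The S-polynomials (S(h_1,h_2)) all reduce to 0 modulo the current basis, so we have a Gröbner basis.
Inter-reduce: drop elements whose leading term is divisible by another's, tail-reduce, and make monic.
Reduced Gröbner basis: {y³ - 3/2x - 21/2y + 25/2, x² + y² - 5}.

Same reduced basis, so the two generating sets span the same ideal.
The same test decides containment: I ⊆ J iff every generator of I reduces to 0 modulo a Gröbner basis of J.

Yes, the ideals are equal.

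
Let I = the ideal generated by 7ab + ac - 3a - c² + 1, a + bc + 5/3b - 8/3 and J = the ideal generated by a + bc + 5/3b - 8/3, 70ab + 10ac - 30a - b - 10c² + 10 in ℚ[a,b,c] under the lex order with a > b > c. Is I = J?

No, the ideals differ.

Two ideals are equal iff their reduced Gröbner bases coincide (the reduced basis is unique for a fixed ordering).
Buchberger on the first generating set:
f_1 = 7ab + ac - 3a - c² + 1, LT = ab.
f_2 = a + bc + 5/3b - 8/3, LT = a.

S(f_1,f_2): lcm = ab. S = 1/7ac - 3/7a - b²c - 5/3b² + 8/3b - 1/7c² + 1/7.
  leading term ac: subtract (1/7c)·f_2 from 1/7ac - 3/7a - b²c - 5/3b² + 8/3b - 1/7c² + 1/7 → -3/7a - b²c - 5/3b² - 1/7bc² - 5/21bc + 8/3b - 1/7c² + 8/21c + 1/7
  leading term a: subtract (-3/7)·f_2 from -3/7a - b²c - 5/3b² - 1/7bc² - 5/21bc + 8/3b - 1/7c² + 8/21c + 1/7 → -b²c - 5/3b² - 1/7bc² + 4/21bc + 71/21b - 1/7c² + 8/21c - 1
  leading term b²c: no divisor's leading term divides it; move -b²c to the remainder.
  leading term b²: no divisor's leading term divides it; move -5/3b² to the remainder.
  leading term bc²: no divisor's leading term divides it; move -1/7bc² to the remainder.
  leading term bc: no divisor's leading term divides it; move 4/21bc to the remainder.
  leading term b: no divisor's leading term divides it; move 71/21b to the remainder.
  leading term c²: no divisor's leading term divides it; move -1/7c² to the remainder.
  leading term c: no divisor's leading term divides it; move 8/21c to the remainder.
  leading term 1: no divisor's leading term divides it; move -1 to the remainder.
  remainder -b²c - 5/3b² - 1/7bc² + 4/21bc + 71/21b - 1/7c² + 8/21c - 1 ≠ 0; add g_3 = -b²c - 5/3b² - 1/7bc² + 4/21bc + 71/21b - 1/7c² + 8/21c - 1 to the basis.

The other S-polynomials (S(f_1,g_3), S(f_2,g_3)) all reduce to 0 modulo the current basis, so we have a Gröbner basis.
Inter-reduce: drop elements whose leading term is divisible by another's, tail-reduce, and make monic.
Reduced Gröbner basis: {a + bc + 5/3b - 8/3, b²c + 5/3b² + 1/7bc² - 4/21bc - 71/21b + 1/7c² - 8/21c + 1}.

Buchberger on the second generating set:
h_1 = a + bc + 5/3b - 8/3, LT = a.
h_2 = 70ab + 10ac - 30a - b - 10c² + 10, LT = ab.

S(h_1,h_2): lcm = ab. S = -1/7ac + 3/7a + b²c + 5/3b² - 557/210b + 1/7c² - 1/7.
  leading term ac: subtract (-1/7c)·h_1 from -1/7ac + 3/7a + b²c + 5/3b² - 557/210b + 1/7c² - 1/7 → 3/7a + b²c + 5/3b² + 1/7bc² + 5/21bc - 557/210b + 1/7c² - 8/21c - 1/7
  leading term a: subtract (3/7)·h_1 from 3/7a + b²c + 5/3b² + 1/7bc² + 5/21bc - 557/210b + 1/7c² - 8/21c - 1/7 → b²c + 5/3b² + 1/7bc² - 4/21bc - 101/30b + 1/7c² - 8/21c + 1
  leading term b²c: no divisor's leading term divides it; move b²c to the remainder.
  leading term b²: no divisor's leading term divides it; move 5/3b² to the remainder.
  leading term bc²: no divisor's leading term divides it; move 1/7bc² to the remainder.
  leading term bc: no divisor's leading term divides it; move -4/21bc to the remainder.
  leading term b: no divisor's leading term divides it; move -101/30b to the remainder.
  leading term c²: no divisor's leading term divides it; move 1/7c² to the remainder.
  leading term c: no divisor's leading term divides it; move -8/21c to the remainder.
  leading term 1: no divisor's leading term divides it; move 1 to the remainder.
  remainder b²c + 5/3b² + 1/7bc² - 4/21bc - 101/30b + 1/7c² - 8/21c + 1 ≠ 0; add k_3 = b²c + 5/3b² + 1/7bc² - 4/21bc - 101/30b + 1/7c² - 8/21c + 1 to the basis.

The other S-polynomials (S(h_1,k_3), S(h_2,k_3)) all reduce to 0 modulo the current basis, so we have a Gröbner basis.
Inter-reduce: drop elements whose leading term is divisible by another's, tail-reduce, and make monic.
Reduced Gröbner basis: {a + bc + 5/3b - 8/3, b²c + 5/3b² + 1/7bc² - 4/21bc - 101/30b + 1/7c² - 8/21c + 1}.

These differ, so the ideals are not equal.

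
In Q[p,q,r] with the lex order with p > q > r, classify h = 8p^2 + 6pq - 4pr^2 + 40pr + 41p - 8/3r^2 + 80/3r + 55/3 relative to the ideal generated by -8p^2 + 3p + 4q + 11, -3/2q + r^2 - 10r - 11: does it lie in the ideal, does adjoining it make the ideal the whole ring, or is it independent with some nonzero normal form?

First compute the reduced Gröbner basis of I by Buchberger's algorithm.
f_1 = -8p^2 + 3p + 4q + 11, LT = p^2.
f_2 = -3/2q + r^2 - 10r - 11, LT = q.

The S-polynomials (S(f_1,f_2)) all reduce to 0 modulo the current basis, so we have a Gröbner basis.
Inter-reduce: drop elements whose leading term is divisible by another's, tail-reduce, and make monic.
Reduced Gröbner basis: {p^2 - 3/8p - 1/3r^2 + 10/3r + 55/24, q - 2/3r^2 + 20/3r + 22/3}.
Label its elements g_1 = p^2 - 3/8p - 1/3r^2 + 10/3r + 55/24, g_2 = q - 2/3r^2 + 20/3r + 22/3.

Reduce h = 8p^2 + 6pq - 4pr^2 + 40pr + 41p - 8/3r^2 + 80/3r + 55/3 modulo G:
  leading term p^2: subtract (8)·g_1 from 8p^2 + 6pq - 4pr^2 + 40pr + 41p - 8/3r^2 + 80/3r + 55/3 → 6pq - 4pr^2 + 40pr + 44p
  leading term pq: subtract (6p)·g_2 from 6pq - 4pr^2 + 40pr + 44p → 0
  normal form = 0.
Since the normal form is 0, h ∈ I.

8p^2 + 6pq - 4pr^2 + 40pr + 41p - 8/3r^2 + 80/3r + 55/3 lies in I (it reduces to 0).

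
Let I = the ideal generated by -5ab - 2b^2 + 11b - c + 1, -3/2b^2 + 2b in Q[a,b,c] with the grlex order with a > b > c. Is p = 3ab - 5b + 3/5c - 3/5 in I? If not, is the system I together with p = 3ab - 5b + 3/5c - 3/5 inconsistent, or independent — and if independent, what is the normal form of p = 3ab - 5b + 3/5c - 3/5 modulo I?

First compute the reduced Gröbner basis of I by Buchberger's algorithm.
f_1 = -5ab - 2b^2 + 11b - c + 1, LT = ab.
f_2 = -3/2b^2 + 2b, LT = b^2.

S(f_1,f_2): lcm = ab^2. S = 2/5b^3 + 4/3ab - 11/5b^2 + 1/5bc - 1/5b.
  leading term b^3: subtract (-4/15b)·f_2 from 2/5b^3 + 4/3ab - 11/5b^2 + 1/5bc - 1/5b → 4/3ab - 5/3b^2 + 1/5bc - 1/5b
  leading term ab: subtract (-4/15)·f_1 from 4/3ab - 5/3b^2 + 1/5bc - 1/5b → -11/5b^2 + 1/5bc + 41/15b - 4/15c + 4/15
  leading term b^2: subtract (22/15)·f_2 from -11/5b^2 + 1/5bc + 41/15b - 4/15c + 4/15 → 1/5bc - 1/5b - 4/15c + 4/15
  leading term bc: no divisor's leading term divides it; move 1/5bc to the remainder.
  leading term b: no divisor's leading term divides it; move -1/5b to the remainder.
  leading term c: no divisor's leading term divides it; move -4/15c to the remainder.
  leading term 1: no divisor's leading term divides it; move 4/15 to the remainder.
  remainder 1/5bc - 1/5b - 4/15c + 4/15 ≠ 0; add h_3 = 1/5bc - 1/5b - 4/15c + 4/15 to the basis.

S(f_1,h_3): lcm = abc. S = 2/5b^2c + ab + 4/3ac - 11/5bc + 1/5c^2 - 4/3a - 1/5c.
  leading term b^2c: subtract (-4/15c)·f_2 from 2/5b^2c + ab + 4/3ac - 11/5bc + 1/5c^2 - 4/3a - 1/5c → ab + 4/3ac - 5/3bc + 1/5c^2 - 4/3a - 1/5c
  leading term ab: subtract (-1/5)·f_1 from ab + 4/3ac - 5/3bc + 1/5c^2 - 4/3a - 1/5c → 4/3ac - 2/5b^2 - 5/3bc + 1/5c^2 - 4/3a + 11/5b - 2/5c + 1/5
  leading term ac: no divisor's leading term divides it; move 4/3ac to the remainder.
  leading term b^2: subtract (4/15)·f_2 from -2/5b^2 - 5/3bc + 1/5c^2 - 4/3a + 11/5b - 2/5c + 1/5 → -5/3bc + 1/5c^2 - 4/3a + 5/3b - 2/5c + 1/5
  leading term bc: subtract (-25/3)·h_3 from -5/3bc + 1/5c^2 - 4/3a + 5/3b - 2/5c + 1/5 → 1/5c^2 - 4/3a - 118/45c + 109/45
  leading term c^2: no divisor's leading term divides it; move 1/5c^2 to the remainder.
  leading term a: no divisor's leading term divides it; move -4/3a to the remainder.
  leading term c: no divisor's leading term divides it; move -118/45c to the remainder.
  leading term 1: no divisor's leading term divides it; move 109/45 to the remainder.
  remainder 4/3ac + 1/5c^2 - 4/3a - 118/45c + 109/45 ≠ 0; add h_4 = 4/3ac + 1/5c^2 - 4/3a - 118/45c + 109/45 to the basis.

S(f_2,h_3): lcm = b^2c. S = b^2 - 4/3b.
  leading term b^2: subtract (-2/3)·f_2 from b^2 - 4/3b → 0
  remainder 0.

S(f_1,h_4): lcm = abc. S = 2/5b^2c - 3/20bc^2 + ab - 7/30bc + 1/5c^2 - 109/60b - 1/5c.
  leading term b^2c: subtract (-4/15c)·f_2 from 2/5b^2c - 3/20bc^2 + ab - 7/30bc + 1/5c^2 - 109/60b - 1/5c → -3/20bc^2 + ab + 3/10bc + 1/5c^2 - 109/60b - 1/5c
  leading term bc^2: subtract (-3/4c)·h_3 from -3/20bc^2 + ab + 3/10bc + 1/5c^2 - 109/60b - 1/5c → ab + 3/20bc - 109/60b
  leading term ab: subtract (-1/5)·f_1 from ab + 3/20bc - 109/60b → -2/5b^2 + 3/20bc + 23/60b - 1/5c + 1/5
  leading term b^2: subtract (4/15)·f_2 from -2/5b^2 + 3/20bc + 23/60b - 1/5c + 1/5 → 3/20bc - 3/20b - 1/5c + 1/5
  leading term bc: subtract (3/4)·h_3 from 3/20bc - 3/20b - 1/5c + 1/5 → 0
  remainder 0.

S(f_2,h_4): leading monomials are coprime, so the S-polynomial reduces to 0 (Buchberger's first criterion).
S(h_3,h_4): lcm = abc. S = -3/20bc^2 - 4/3ac + 59/30bc + 4/3a - 109/60b.
  leading term bc^2: subtract (-3/4c)·h_3 from -3/20bc^2 - 4/3ac + 59/30bc + 4/3a - 109/60b → -4/3ac + 109/60bc - 1/5c^2 + 4/3a - 109/60b + 1/5c
  leading term ac: subtract (-1)·h_4 from -4/3ac + 109/60bc - 1/5c^2 + 4/3a - 109/60b + 1/5c → 109/60bc - 109/60b - 109/45c + 109/45
  leading term bc: subtract (109/12)·h_3 from 109/60bc - 109/60b - 109/45c + 109/45 → 0
  remainder 0.

Every S-polynomial of the final basis reduces to 0, so we have a Gröbner basis.
Inter-reduce: drop elements whose leading term is divisible by another's, tail-reduce, and make monic.
Reduced Gröbner basis: {ab - 5/3b + 1/5c - 1/5, ac + 3/20c^2 - a - 59/30c + 109/60, b^2 - 4/3b, bc - b - 4/3c + 4/3}.
Label its elements g_1 = ab - 5/3b + 1/5c - 1/5, g_2 = ac + 3/20c^2 - a - 59/30c + 109/60, g_3 = b^2 - 4/3b, g_4 = bc - b - 4/3c + 4/3.

Reduce p = 3ab - 5b + 3/5c - 3/5 modulo G:
  leading term ab: subtract (3)·g_1 from 3ab - 5b + 3/5c - 3/5 → 0
  normal form = 0.
Since the normal form is 0, p ∈ I.

3ab - 5b + 3/5c - 3/5 lies in I (it reduces to 0).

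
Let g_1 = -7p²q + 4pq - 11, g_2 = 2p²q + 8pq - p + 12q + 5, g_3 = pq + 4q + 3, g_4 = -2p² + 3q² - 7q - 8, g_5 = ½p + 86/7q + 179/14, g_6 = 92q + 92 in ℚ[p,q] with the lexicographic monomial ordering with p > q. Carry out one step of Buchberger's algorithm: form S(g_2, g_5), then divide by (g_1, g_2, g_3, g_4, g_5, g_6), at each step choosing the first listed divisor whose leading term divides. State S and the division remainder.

S(g_2, g_5) = -172/7pq² - 151/7pq - ½p + 6q + 5/2; remainder on division = 0.

lcm(LM(g_2), LM(g_5)) = p²q.
S = (lcm/LT(g_2))·g_2 − (lcm/LT(g_5))·g_5 = -172/7pq² - 151/7pq - ½p + 6q + 5/2.
Reduce S modulo (g_1, g_2, g_3, g_4, g_5, g_6) in that order:
  leading term pq²: subtract (-172/7q)·g_3 from -172/7pq² - 151/7pq - ½p + 6q + 5/2 → -151/7pq - ½p + 688/7q² + 558/7q + 5/2
  leading term pq: subtract (-151/7)·g_3 from -151/7pq - ½p + 688/7q² + 558/7q + 5/2 → -½p + 688/7q² + 166q + 941/14
  leading term p: subtract (-1)·g_5 from -½p + 688/7q² + 166q + 941/14 → 688/7q² + 1248/7q + 80
  leading term q²: subtract (172/161q)·g_6 from 688/7q² + 1248/7q + 80 → 80q + 80
  leading term q: subtract (20/23)·g_6 from 80q + 80 → 0
The remainder is 0, so this S-polynomial contributes no new basis element.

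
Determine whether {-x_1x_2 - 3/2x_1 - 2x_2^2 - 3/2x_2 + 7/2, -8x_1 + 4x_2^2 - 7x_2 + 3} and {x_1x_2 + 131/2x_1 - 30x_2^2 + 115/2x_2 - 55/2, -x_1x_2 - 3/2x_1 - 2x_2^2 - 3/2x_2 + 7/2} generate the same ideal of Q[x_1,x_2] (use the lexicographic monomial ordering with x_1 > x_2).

Yes, the ideals are equal.

Since reduced Gröbner bases are canonical representatives of ideals under a given ordering, it suffices to compute and compare them.
Buchberger on the first generating set:
f_1 = -x_1x_2 - 3/2x_1 - 2x_2^2 - 3/2x_2 + 7/2, LT = x_1x_2.
f_2 = -8x_1 + 4x_2^2 - 7x_2 + 3, LT = x_1.

S(f_1,f_2): lcm = x_1x_2. S = 3/2x_1 + 1/2x_2^3 + 9/8x_2^2 + 15/8x_2 - 7/2.
  reduce S modulo (f_1, f_2):
  remainder 1/2x_2^3 + 15/8x_2^2 + 9/16x_2 - 47/16 ≠ 0; add g_3 = 1/2x_2^3 + 15/8x_2^2 + 9/16x_2 - 47/16 to the basis.

The other S-polynomials (S(f_1,g_3), S(f_2,g_3)) all reduce to 0 modulo the current basis, so we have a Gröbner basis.
Inter-reduce: drop elements whose leading term is divisible by another's, tail-reduce, and make monic.
Reduced Gröbner basis: {x_1 - 1/2x_2^2 + 7/8x_2 - 3/8, x_2^3 + 15/4x_2^2 + 9/8x_2 - 47/8}.

Buchberger on the second generating set:
h_1 = x_1x_2 + 131/2x_1 - 30x_2^2 + 115/2x_2 - 55/2, LT = x_1x_2.
h_2 = -x_1x_2 - 3/2x_1 - 2x_2^2 - 3/2x_2 + 7/2, LT = x_1x_2.

S(h_1,h_2): lcm = x_1x_2. S = 64x_1 - 32x_2^2 + 56x_2 - 24.
  reduce S modulo (h_1, h_2):
  remainder 64x_1 - 32x_2^2 + 56x_2 - 24 ≠ 0; add k_3 = 64x_1 - 32x_2^2 + 56x_2 - 24 to the basis.

S(h_1,k_3): lcm = x_1x_2. S = 131/2x_1 + 1/2x_2^3 - 247/8x_2^2 + 463/8x_2 - 55/2.
  reduce S modulo (h_1, h_2, k_3):
  remainder 1/2x_2^3 + 15/8x_2^2 + 9/16x_2 - 47/16 ≠ 0; add k_4 = 1/2x_2^3 + 15/8x_2^2 + 9/16x_2 - 47/16 to the basis.

The other S-polynomials (S(h_2,k_3), S(h_1,k_4), S(h_2,k_4), S(k_3,k_4)) all reduce to 0 modulo the current basis, so we have a Gröbner basis.
Inter-reduce: drop elements whose leading term is divisible by another's, tail-reduce, and make monic.
Reduced Gröbner basis: {x_1 - 1/2x_2^2 + 7/8x_2 - 3/8, x_2^3 + 15/4x_2^2 + 9/8x_2 - 47/8}.

Same reduced basis, so the two generating sets span the same ideal.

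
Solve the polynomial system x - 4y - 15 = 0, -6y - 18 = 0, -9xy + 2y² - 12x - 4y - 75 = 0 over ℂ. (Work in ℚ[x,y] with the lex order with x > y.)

{(3, -3)}

Compute a lex Gröbner basis by Buchberger's algorithm.
f_1 = x - 4y - 15, LT = x.
f_2 = -6y - 18, LT = y.
f_3 = -9xy - 12x + 2y² - 4y - 75, LT = xy.

The S-polynomials (S(f_1,f_2), S(f_1,f_3), S(f_2,f_3)) all reduce to 0 modulo the current basis, so we have a Gröbner basis.
Inter-reduce: drop elements whose leading term is divisible by another's, tail-reduce, and make monic.
Reduced Gröbner basis: {x - 3, y + 3}.

From the last basis element, y + 3 = 0, so y takes values in {-3}. Each choice, substituted upward through the basis, yields the corresponding point(s) of the solution set.
  y = -3: the earlier basis element becomes x - 3 = 0, giving x = 3 — point (3, -3).
Zero-dimensionality of the ideal guarantees finitely many solutions over ℂ.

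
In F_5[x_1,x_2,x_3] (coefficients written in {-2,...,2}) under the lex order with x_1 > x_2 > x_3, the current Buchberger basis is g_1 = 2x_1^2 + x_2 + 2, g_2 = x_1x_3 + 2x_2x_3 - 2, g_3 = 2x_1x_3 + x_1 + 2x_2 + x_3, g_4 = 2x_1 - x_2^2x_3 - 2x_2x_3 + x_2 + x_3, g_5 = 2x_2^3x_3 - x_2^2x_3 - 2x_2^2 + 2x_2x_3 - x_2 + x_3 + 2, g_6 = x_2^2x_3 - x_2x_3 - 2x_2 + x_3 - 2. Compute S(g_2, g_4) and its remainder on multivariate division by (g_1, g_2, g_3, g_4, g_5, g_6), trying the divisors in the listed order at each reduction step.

lcm(LM(g_2), LM(g_4)) = x_1x_3.
S = (lcm/LT(g_2))·g_2 − (lcm/LT(g_4))·g_4 = -2x_2^2x_3^2 + x_2x_3^2 - x_2x_3 + 2x_3^2 - 2.
Reduce S modulo (g_1, g_2, g_3, g_4, g_5, g_6) in that order:
  leading term x_2^2x_3^2: subtract (-2x_3)·g_6 from -2x_2^2x_3^2 + x_2x_3^2 - x_2x_3 + 2x_3^2 - 2 → -x_2x_3^2 - x_3^2 + x_3 - 2
  leading term x_2x_3^2: no divisor's leading term divides it; move -x_2x_3^2 to the remainder.
  leading term x_3^2: no divisor's leading term divides it; move -x_3^2 to the remainder.
  leading term x_3: no divisor's leading term divides it; move x_3 to the remainder.
  leading term 1: no divisor's leading term divides it; move -2 to the remainder.
The remainder -x_2x_3^2 - x_3^2 + x_3 - 2 is nonzero, so it would be added as the next basis element.
An S-polynomial is built so that the two leading terms cancel; whether anything survives reduction is exactly the Gröbner-basis criterion.

S(g_2, g_4) = -2x_2^2x_3^2 + x_2x_3^2 - x_2x_3 + 2x_3^2 - 2; remainder on division = -x_2x_3^2 - x_3^2 + x_3 - 2.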